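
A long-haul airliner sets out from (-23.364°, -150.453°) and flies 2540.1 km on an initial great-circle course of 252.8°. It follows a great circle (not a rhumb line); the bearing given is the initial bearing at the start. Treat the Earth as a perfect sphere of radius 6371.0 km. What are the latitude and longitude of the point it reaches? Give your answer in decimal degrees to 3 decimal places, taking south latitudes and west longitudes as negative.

latitude -28.090°, longitude -175.311°

δ = 2540.1/6371 = 0.398697 rad (22.8437°).
With φ₁ = -23.364° = -0.407779 rad and θ = 252.8° = 4.412192 rad:
sin φ₂ = sin φ₁ cos δ + cos φ₁ sin δ cos θ = (-0.396571)(0.921568) + (0.918004)(0.388218)(-0.295708) = -0.470853
φ₂ = asin(-0.470853) = -0.490258 rad = -28.090°.
Then Δλ = atan2(-0.340448, 0.734841) = -0.433854 rad, from sin θ sin δ cos φ₁ over cos δ − sin φ₁ sin φ₂.
Hence λ₂ = -150.453° + -24.858° = -175.311°.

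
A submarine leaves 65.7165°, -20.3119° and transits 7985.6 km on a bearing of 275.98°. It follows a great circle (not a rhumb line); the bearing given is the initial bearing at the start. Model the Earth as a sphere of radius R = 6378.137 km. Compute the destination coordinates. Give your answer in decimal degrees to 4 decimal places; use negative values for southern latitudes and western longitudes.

The arc subtends δ = 7985.6/6378.137 = 1.252027 rad at the centre.
Start latitude φ₁ = 1.146969 rad; initial bearing θ = 4.816760 rad.
Destination latitude: φ₂ = arcsin( sin φ₁ cos δ + cos φ₁ sin δ cos θ ) = arcsin(0.326355) = 19.0477°.
For the longitude increment, Δλ = atan2( sin θ sin δ cos φ₁, cos δ − sin φ₁ sin φ₂ ) = atan2(-0.388409, 0.015918) = -87.6532°.
Hence λ₂ = -20.3119° + -87.6532° = -107.9651°.

latitude 19.0477°, longitude -107.9651°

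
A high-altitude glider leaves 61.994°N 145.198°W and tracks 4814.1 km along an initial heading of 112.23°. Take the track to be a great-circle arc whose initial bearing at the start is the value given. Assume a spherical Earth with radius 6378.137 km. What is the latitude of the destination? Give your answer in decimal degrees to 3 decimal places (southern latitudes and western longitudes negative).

latitude 31.427°

δ = 4814.1/6378.137 = 0.754782 rad (43.2458°).
With φ₁ = 61.994° = 1.081999 rad and θ = 112.23° = 1.958783 rad:
Destination latitude: φ₂ = arcsin( sin φ₁ cos δ + cos φ₁ sin δ cos θ ) = arcsin(0.521410) = 31.427°.
Then Δλ = atan2(0.297800, 0.268069) = 0.837890 rad, from sin θ sin δ cos φ₁ over cos δ − sin φ₁ sin φ₂.
λ₂ = -145.198° + 48.008° = -97.190°.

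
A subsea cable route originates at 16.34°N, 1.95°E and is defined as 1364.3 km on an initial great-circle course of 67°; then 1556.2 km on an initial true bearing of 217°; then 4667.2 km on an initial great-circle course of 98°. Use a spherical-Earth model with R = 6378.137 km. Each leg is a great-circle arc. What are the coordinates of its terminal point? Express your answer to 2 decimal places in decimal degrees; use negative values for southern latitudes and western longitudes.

Apply the spherical direct solution leg by leg, carrying full precision between legs.
Leg 1: from (16.34°, 1.95°), δ = 1364.3/6378.137 = 0.213903 rad, θ = 67° → φ = 20.76°, λ = 14.01°.
Leg 2: from (20.76°, 14.01°), δ = 1556.2/6378.137 = 0.243990 rad, θ = 217° → φ = 9.42°, λ = 5.54°.
Leg 3: from (9.42°, 5.54°), δ = 4667.2/6378.137 = 0.731750 rad, θ = 98° → φ = 1.72°, λ = 46.99°.

latitude 1.72°, longitude 46.99°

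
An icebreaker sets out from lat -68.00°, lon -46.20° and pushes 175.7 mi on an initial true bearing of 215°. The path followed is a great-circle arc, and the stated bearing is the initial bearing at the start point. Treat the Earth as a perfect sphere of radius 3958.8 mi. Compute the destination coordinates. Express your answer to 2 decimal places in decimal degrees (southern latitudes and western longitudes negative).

Angular distance δ = d/R = 175.7 / 3958.8 = 0.044382 rad.
With φ₁ = -68.00° = -1.186824 rad and θ = 215° = 3.752458 rad:
Applying the spherical law of cosines for sides, sin φ₂ = sin φ₁ cos δ + cos φ₁ sin δ cos θ = -0.939885, so φ₂ = -70.03°.
Δλ = atan2( sin θ sin δ cos φ₁ , cos δ − sin φ₁ sin φ₂ ) = atan2(-0.009533, 0.127569) = -0.074590 rad = -4.27°.
λ₂ = λ₁ + Δλ = -50.47°.

latitude -70.03°, longitude -50.47°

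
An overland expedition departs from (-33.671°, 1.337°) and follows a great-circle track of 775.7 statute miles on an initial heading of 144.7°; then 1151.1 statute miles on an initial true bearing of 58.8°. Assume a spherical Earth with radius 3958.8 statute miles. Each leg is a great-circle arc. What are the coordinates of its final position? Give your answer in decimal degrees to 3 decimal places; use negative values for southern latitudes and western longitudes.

latitude -32.564°, longitude 27.035°

Apply the spherical direct solution leg by leg, carrying full precision between legs.
Leg 1: from (-33.671°, 1.337°), δ = 775.7/3958.8 = 0.195943 rad, θ = 144.7° → φ = -42.536°, λ = 10.119°.
Leg 2: from (-42.536°, 10.119°), δ = 1151.1/3958.8 = 0.290770 rad, θ = 58.8° → φ = -32.564°, λ = 27.035°.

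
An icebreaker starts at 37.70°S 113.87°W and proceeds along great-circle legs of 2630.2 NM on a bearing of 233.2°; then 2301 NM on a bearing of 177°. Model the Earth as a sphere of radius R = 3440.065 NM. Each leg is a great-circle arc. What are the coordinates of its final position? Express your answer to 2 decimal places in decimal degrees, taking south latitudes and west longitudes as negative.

Apply the spherical direct solution leg by leg, carrying full precision between legs.
Leg 1: from (-37.70°, -113.87°), δ = 2630.2/3440.065 = 0.764579 rad, θ = 233.2° → φ = -50.30°, λ = -174.07°.
Leg 2: from (-50.30°, -174.07°), δ = 2301/3440.065 = 0.668883 rad, θ = 177° → φ = -87.66°, λ = -121.28°.

latitude -87.66°, longitude -121.28°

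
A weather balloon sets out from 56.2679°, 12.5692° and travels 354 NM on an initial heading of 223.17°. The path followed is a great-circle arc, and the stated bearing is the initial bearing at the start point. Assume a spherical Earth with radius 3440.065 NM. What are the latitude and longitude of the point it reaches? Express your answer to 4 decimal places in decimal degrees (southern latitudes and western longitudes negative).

The arc subtends δ = 354/3440.065 = 0.102905 rad at the centre.
Start latitude φ₁ = 0.982060 rad; initial bearing θ = 3.895051 rad.
Destination latitude: φ₂ = arcsin( sin φ₁ cos δ + cos φ₁ sin δ cos θ ) = arcsin(0.785640) = 51.7799°.
Δλ = atan2( sin θ sin δ cos φ₁ , cos δ − sin φ₁ sin φ₂ ) = atan2(-0.039027, 0.341338) = -0.113842 rad = -6.5226°.
λ₂ = 12.5692° + -6.5226° = 6.0466°.

latitude 51.7799°, longitude 6.0466°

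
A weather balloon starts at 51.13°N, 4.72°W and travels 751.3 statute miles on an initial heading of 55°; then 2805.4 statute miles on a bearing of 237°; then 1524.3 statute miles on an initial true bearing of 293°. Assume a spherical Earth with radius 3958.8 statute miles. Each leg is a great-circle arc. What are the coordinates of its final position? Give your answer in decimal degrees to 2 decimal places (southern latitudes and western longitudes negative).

Apply the spherical direct solution leg by leg, carrying full precision between legs.
Leg 1: from (51.13°, -4.72°), δ = 751.3/3958.8 = 0.189780 rad, θ = 55° → φ = 56.36°, λ = 11.48°.
Leg 2: from (56.36°, 11.48°), δ = 2805.4/3958.8 = 0.708649 rad, θ = 237° → φ = 25.83°, λ = -25.85°.
Leg 3: from (25.83°, -25.85°), δ = 1524.3/3958.8 = 0.385041 rad, θ = 293° → φ = 32.40°, λ = -50.03°.

latitude 32.40°, longitude -50.03°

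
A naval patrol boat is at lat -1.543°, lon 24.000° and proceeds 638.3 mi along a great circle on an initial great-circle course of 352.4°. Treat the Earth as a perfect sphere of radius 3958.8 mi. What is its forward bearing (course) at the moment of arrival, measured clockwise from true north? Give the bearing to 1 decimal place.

Central angle δ = d/R = 0.161236 rad.
Start latitude φ₁ = -0.026930 rad; initial bearing θ = 6.150540 rad.
Applying the spherical law of cosines for sides, sin φ₂ = sin φ₁ cos δ + cos φ₁ sin δ cos θ = 0.132492, so φ₂ = 7.614°.
Δλ = atan2( sin θ sin δ cos φ₁ , cos δ − sin φ₁ sin φ₂ ) = atan2(-0.021224, 0.990597) = -0.021423 rad = -1.227°.
λ₂ = λ₁ + Δλ = 22.773°.
The forward bearing on arrival equals the back-azimuth from the destination plus 180°.
Back-azimuth from P₂ (7.6°, 22.8°) to P₁ (-1.5°, 24.0°), with Δλ' = λ₁ − λ₂ = 1.2°: atan2( sin Δλ' cos φ₁ , cos φ₂ sin φ₁ − sin φ₂ cos φ₁ cos Δλ' ) = 172.3°.
Final bearing = (172.3° + 180°) mod 360° = 352.3°.

final bearing 352.3°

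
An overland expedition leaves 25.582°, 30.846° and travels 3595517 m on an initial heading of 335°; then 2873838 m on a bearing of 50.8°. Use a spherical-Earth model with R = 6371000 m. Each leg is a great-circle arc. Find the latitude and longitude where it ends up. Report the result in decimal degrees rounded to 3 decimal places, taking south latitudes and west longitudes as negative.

Apply the spherical direct solution leg by leg, carrying full precision between legs.
Leg 1: from (25.582°, 30.846°), δ = 3595517/6371000 = 0.564357 rad, θ = 335° → φ = 53.329°, λ = 8.605°.
Leg 2: from (53.329°, 8.605°), δ = 2873838/6371000 = 0.451081 rad, θ = 50.8° → φ = 62.425°, λ = 55.473°.

latitude 62.425°, longitude 55.473°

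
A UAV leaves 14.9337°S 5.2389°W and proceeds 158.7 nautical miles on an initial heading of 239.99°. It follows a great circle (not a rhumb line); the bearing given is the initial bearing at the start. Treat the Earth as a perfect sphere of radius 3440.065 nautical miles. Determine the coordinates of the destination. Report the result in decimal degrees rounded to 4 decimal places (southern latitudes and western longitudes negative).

latitude -16.2431°, longitude -7.6228°

δ = 158.7/3440.065 = 0.046133 rad (2.6432°).
With φ₁ = -14.9337° = -0.260642 rad and θ = 239.99° = 4.188616 rad:
sin φ₂ = sin φ₁ cos δ + cos φ₁ sin δ cos θ = (-0.257701)(0.998936) + (0.966225)(0.046116)(-0.500151) = -0.279713
φ₂ = asin(-0.279713) = -0.283495 rad = -16.2431°.
Δλ = atan2( sin θ sin δ cos φ₁ , cos δ − sin φ₁ sin φ₂ ) = atan2(-0.038585, 0.926854) = -0.041606 rad = -2.3839°.
λ₂ = -5.2389° + -2.3839° = -7.6228°.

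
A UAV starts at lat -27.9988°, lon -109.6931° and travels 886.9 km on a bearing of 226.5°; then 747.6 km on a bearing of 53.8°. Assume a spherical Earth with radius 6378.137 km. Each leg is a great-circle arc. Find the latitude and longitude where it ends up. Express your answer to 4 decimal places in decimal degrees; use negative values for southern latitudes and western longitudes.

latitude -29.1879°, longitude -110.3973°

Apply the spherical direct solution leg by leg, carrying full precision between legs.
Leg 1: from (-27.9988°, -109.6931°), δ = 886.9/6378.137 = 0.139053 rad, θ = 226.5° → φ = -33.3097°, λ = -116.6028°.
Leg 2: from (-33.3097°, -116.6028°), δ = 747.6/6378.137 = 0.117213 rad, θ = 53.8° → φ = -29.1879°, λ = -110.3973°.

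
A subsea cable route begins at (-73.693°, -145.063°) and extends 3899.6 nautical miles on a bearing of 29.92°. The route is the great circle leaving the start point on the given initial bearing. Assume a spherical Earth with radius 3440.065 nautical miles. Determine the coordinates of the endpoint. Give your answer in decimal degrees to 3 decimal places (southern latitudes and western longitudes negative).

latitude -10.714°, longitude -117.683°

Angular distance δ = d/R = 3899.6 / 3440.065 = 1.133583 rad.
With φ₁ = -73.693° = -1.286185 rad and θ = 29.92° = 0.522203 rad:
sin φ₂ = sin φ₁ cos δ + cos φ₁ sin δ cos θ = (-0.959771)(0.423416) + (0.280784)(0.905935)(0.866723) = -0.185913
φ₂ = asin(-0.185913) = -0.187001 rad = -10.714°.
Δλ = atan2( sin θ sin δ cos φ₁ , cos δ − sin φ₁ sin φ₂ ) = atan2(0.126878, 0.244983) = 0.477871 rad = 27.380°.
λ₂ = -145.063° + 27.380° = -117.683°.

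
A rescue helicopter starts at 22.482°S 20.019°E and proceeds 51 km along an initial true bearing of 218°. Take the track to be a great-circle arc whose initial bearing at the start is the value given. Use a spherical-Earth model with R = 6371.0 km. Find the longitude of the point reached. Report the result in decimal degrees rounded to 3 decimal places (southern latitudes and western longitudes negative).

The arc subtends δ = 51/6371 = 0.008005 rad at the centre.
With φ₁ = -22.482° = -0.392385 rad and θ = 218° = 3.804818 rad:
Destination latitude: φ₂ = arcsin( sin φ₁ cos δ + cos φ₁ sin δ cos θ ) = arcsin(-0.388209) = -22.843°.
For the longitude increment, Δλ = atan2( sin θ sin δ cos φ₁, cos δ − sin φ₁ sin φ₂ ) = atan2(-0.004554, 0.851519) = -0.306°.
λ₂ = 20.019° + -0.306° = 19.713°.

longitude 19.713°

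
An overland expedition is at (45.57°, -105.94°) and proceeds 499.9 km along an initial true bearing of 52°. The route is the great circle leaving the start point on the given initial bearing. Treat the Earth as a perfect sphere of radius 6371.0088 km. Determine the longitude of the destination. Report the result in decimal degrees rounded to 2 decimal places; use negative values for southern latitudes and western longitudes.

longitude -100.62°

The arc subtends δ = 499.9/6371.0088 = 0.078465 rad at the centre.
Start latitude φ₁ = 0.795347 rad; initial bearing θ = 0.907571 rad.
Applying the spherical law of cosines for sides, sin φ₂ = sin φ₁ cos δ + cos φ₁ sin δ cos θ = 0.745692, so φ₂ = 48.22°.
Δλ = atan2( sin θ sin δ cos φ₁ , cos δ − sin φ₁ sin φ₂ ) = atan2(0.043240, 0.464420) = 0.092837 rad = 5.32°.
Hence λ₂ = -105.94° + 5.32° = -100.62°.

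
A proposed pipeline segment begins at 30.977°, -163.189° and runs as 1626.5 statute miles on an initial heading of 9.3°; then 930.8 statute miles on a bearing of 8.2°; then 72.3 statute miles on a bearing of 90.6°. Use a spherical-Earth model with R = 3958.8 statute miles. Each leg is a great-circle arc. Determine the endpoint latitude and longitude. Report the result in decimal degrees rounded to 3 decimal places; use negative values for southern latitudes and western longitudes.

latitude 67.304°, longitude -149.213°

Apply the spherical direct solution leg by leg, carrying full precision between legs.
Leg 1: from (30.977°, -163.189°), δ = 1626.5/3958.8 = 0.410857 rad, θ = 9.3° → φ = 54.075°, λ = -156.873°.
Leg 2: from (54.075°, -156.873°), δ = 930.8/3958.8 = 0.235122 rad, θ = 8.2° → φ = 67.338°, λ = -151.926°.
Leg 3: from (67.338°, -151.926°), δ = 72.3/3958.8 = 0.018263 rad, θ = 90.6° → φ = 67.304°, λ = -149.213°.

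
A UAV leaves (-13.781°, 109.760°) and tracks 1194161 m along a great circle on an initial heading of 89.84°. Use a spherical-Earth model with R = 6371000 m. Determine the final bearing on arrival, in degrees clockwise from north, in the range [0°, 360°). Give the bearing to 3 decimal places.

final bearing 87.226°

The arc subtends δ = 1194161/6371000 = 0.187437 rad at the centre.
Start latitude φ₁ = -0.240524 rad; initial bearing θ = 1.568004 rad.
sin φ₂ = sin φ₁ cos δ + cos φ₁ sin δ cos θ = (-0.238211)(0.982485) + (0.971213)(0.186341)(0.002793) = -0.233534
φ₂ = asin(-0.233534) = -0.235710 rad = -13.505°.
Δλ = atan2( sin θ sin δ cos φ₁ , cos δ − sin φ₁ sin φ₂ ) = atan2(0.180977, 0.926855) = 0.192833 rad = 11.048°.
λ₂ = 109.760° + 11.048° = 120.808°.
The forward bearing on arrival equals the back-azimuth from the destination plus 180°.
Back-azimuth from P₂ (-13.505°, 120.808°) to P₁ (-13.781°, 109.760°), with Δλ' = λ₁ − λ₂ = -11.048°: atan2( sin Δλ' cos φ₁ , cos φ₂ sin φ₁ − sin φ₂ cos φ₁ cos Δλ' ) = 267.226°.
Final bearing = (267.226° + 180°) mod 360° = 87.226°.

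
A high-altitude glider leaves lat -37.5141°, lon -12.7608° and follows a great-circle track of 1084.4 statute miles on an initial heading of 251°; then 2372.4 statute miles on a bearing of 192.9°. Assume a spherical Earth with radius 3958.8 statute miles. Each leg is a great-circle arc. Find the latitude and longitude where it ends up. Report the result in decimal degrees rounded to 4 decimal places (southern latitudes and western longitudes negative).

latitude -73.0776°, longitude -58.2052°

Apply the spherical direct solution leg by leg, carrying full precision between legs.
Leg 1: from (-37.5141°, -12.7608°), δ = 1084.4/3958.8 = 0.273921 rad, θ = 251° → φ = -41.0039°, λ = -32.5719°.
Leg 2: from (-41.0039°, -32.5719°), δ = 2372.4/3958.8 = 0.599273 rad, θ = 192.9° → φ = -73.0776°, λ = -58.2052°.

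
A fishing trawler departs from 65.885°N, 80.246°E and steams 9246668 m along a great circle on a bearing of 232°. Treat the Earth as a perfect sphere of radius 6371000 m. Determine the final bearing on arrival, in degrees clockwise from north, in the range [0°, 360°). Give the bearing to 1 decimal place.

final bearing 199.0°

δ = 9246668/6371000 = 1.451368 rad (83.1573°).
Start latitude φ₁ = 1.149910 rad; initial bearing θ = 4.049164 rad.
Applying the spherical law of cosines for sides, sin φ₂ = sin φ₁ cos δ + cos φ₁ sin δ cos θ = -0.141003, so φ₂ = -8.106°.
Then Δλ = atan2(-0.319664, 0.247841) = -0.911288 rad, from sin θ sin δ cos φ₁ over cos δ − sin φ₁ sin φ₂.
λ₂ = 80.246° + -52.213° = 28.033°.
The forward bearing on arrival equals the back-azimuth from the destination plus 180°.
Back-azimuth from P₂ (-8.1°, 28.0°) to P₁ (65.9°, 80.2°), with Δλ' = λ₁ − λ₂ = 52.2°: atan2( sin Δλ' cos φ₁ , cos φ₂ sin φ₁ − sin φ₂ cos φ₁ cos Δλ' ) = 19.0°.
Final bearing = (19.0° + 180°) mod 360° = 199.0°.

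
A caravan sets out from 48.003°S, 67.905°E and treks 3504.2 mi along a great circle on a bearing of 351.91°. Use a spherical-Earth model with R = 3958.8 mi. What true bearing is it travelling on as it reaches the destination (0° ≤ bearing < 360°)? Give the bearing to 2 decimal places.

Angular distance δ = d/R = 3504.2 / 3958.8 = 0.885167 rad.
With φ₁ = -48.003° = -0.837810 rad and θ = 351.91° = 6.141988 rad:
sin φ₂ = sin φ₁ cos δ + cos φ₁ sin δ cos θ = (-0.743180)(0.633160) + (0.669092)(0.774021)(0.990048) = 0.042185
φ₂ = asin(0.042185) = 0.042198 rad = 2.418°.
For the longitude increment, Δλ = atan2( sin θ sin δ cos φ₁, cos δ − sin φ₁ sin φ₂ ) = atan2(-0.072882, 0.664511) = -6.259°.
λ₂ = 67.905° + -6.259° = 61.646°.
The forward bearing on arrival equals the back-azimuth from the destination plus 180°.
Back-azimuth from P₂ (2.42°, 61.65°) to P₁ (-48.00°, 67.91°), with Δλ' = λ₁ − λ₂ = 6.26°: atan2( sin Δλ' cos φ₁ , cos φ₂ sin φ₁ − sin φ₂ cos φ₁ cos Δλ' ) = 174.59°.
Final bearing = (174.59° + 180°) mod 360° = 354.59°.

final bearing 354.59°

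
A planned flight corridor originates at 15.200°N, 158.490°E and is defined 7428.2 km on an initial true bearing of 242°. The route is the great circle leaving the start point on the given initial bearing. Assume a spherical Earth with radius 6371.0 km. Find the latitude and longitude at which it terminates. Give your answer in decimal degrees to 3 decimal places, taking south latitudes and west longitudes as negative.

δ = 7428.2/6371 = 1.165939 rad (66.8034°).
With φ₁ = 15.200° = 0.265290 rad and θ = 242° = 4.223697 rad:
Destination latitude: φ₂ = arcsin( sin φ₁ cos δ + cos φ₁ sin δ cos θ ) = arcsin(-0.313150) = -18.249°.
Δλ = atan2( sin θ sin δ cos φ₁ , cos δ − sin φ₁ sin φ₂ ) = atan2(-0.783177, 0.475992) = -1.024683 rad = -58.710°.
Hence λ₂ = 158.490° + -58.710° = 99.780°.

latitude -18.249°, longitude 99.780°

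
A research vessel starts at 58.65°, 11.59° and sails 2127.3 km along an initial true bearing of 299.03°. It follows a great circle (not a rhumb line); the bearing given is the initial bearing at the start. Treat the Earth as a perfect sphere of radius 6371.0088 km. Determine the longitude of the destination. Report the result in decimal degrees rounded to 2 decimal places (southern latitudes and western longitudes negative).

Angular distance δ = d/R = 2127.3 / 6371.0088 = 0.333903 rad.
Converting: φ₁ = 1.023636 rad, θ = 5.219058 rad.
sin φ₂ = sin φ₁ cos δ + cos φ₁ sin δ cos θ = (0.854005)(0.944770) + (0.520265)(0.327733)(0.485268) = 0.889581
φ₂ = asin(0.889581) = 1.096426 rad = 62.82°.
Δλ = atan2( sin θ sin δ cos φ₁ , cos δ − sin φ₁ sin φ₂ ) = atan2(-0.149086, 0.185064) = -0.678142 rad = -38.85°.
λ₂ = λ₁ + Δλ = -27.26°.

longitude -27.26°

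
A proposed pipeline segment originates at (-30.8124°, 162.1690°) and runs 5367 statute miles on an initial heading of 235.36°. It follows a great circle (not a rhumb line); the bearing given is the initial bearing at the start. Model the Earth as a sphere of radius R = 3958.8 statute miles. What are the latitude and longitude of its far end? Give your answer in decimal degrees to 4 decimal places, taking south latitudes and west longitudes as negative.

latitude -35.8921°, longitude 64.9965°

Central angle δ = d/R = 1.355714 rad.
Start latitude φ₁ = -0.537778 rad; initial bearing θ = 4.107807 rad.
Destination latitude: φ₂ = arcsin( sin φ₁ cos δ + cos φ₁ sin δ cos θ ) = arcsin(-0.586261) = -35.8921°.
For the longitude increment, Δλ = atan2( sin θ sin δ cos φ₁, cos δ − sin φ₁ sin φ₂ ) = atan2(-0.690328, -0.086872) = -97.1725°.
Hence λ₂ = 162.1690° + -97.1725° = 64.9965°.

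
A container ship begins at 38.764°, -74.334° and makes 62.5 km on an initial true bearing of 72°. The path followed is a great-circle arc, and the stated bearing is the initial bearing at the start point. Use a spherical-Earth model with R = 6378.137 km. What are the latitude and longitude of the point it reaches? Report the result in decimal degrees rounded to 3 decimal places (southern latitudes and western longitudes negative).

Angular distance δ = d/R = 62.5 / 6378.137 = 0.009799 rad.
With φ₁ = 38.764° = 0.676559 rad and θ = 72° = 1.256637 rad:
Applying the spherical law of cosines for sides, sin φ₂ = sin φ₁ cos δ + cos φ₁ sin δ cos θ = 0.628445, so φ₂ = 38.935°.
Δλ = atan2( sin θ sin δ cos φ₁ , cos δ − sin φ₁ sin φ₂ ) = atan2(0.007267, 0.606474) = 0.011981 rad = 0.686°.
λ₂ = -74.334° + 0.686° = -73.648°.

latitude 38.935°, longitude -73.648°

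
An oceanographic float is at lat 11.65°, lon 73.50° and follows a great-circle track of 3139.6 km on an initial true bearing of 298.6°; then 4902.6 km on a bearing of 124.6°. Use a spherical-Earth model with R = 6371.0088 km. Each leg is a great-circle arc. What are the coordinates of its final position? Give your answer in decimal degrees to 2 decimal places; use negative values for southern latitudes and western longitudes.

latitude -4.31°, longitude 81.61°

Apply the spherical direct solution leg by leg, carrying full precision between legs.
Leg 1: from (11.65°, 73.50°), δ = 3139.6/6371.0088 = 0.492795 rad, θ = 298.6° → φ = 23.56°, λ = 46.55°.
Leg 2: from (23.56°, 46.55°), δ = 4902.6/6371.0088 = 0.769517 rad, θ = 124.6° → φ = -4.31°, λ = 81.61°.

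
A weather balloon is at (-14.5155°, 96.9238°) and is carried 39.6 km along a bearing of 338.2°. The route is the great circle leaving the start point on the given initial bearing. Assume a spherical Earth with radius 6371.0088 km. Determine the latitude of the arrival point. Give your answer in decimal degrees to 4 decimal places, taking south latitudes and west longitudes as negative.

Angular distance δ = d/R = 39.6 / 6371.0088 = 0.006216 rad.
With φ₁ = -14.5155° = -0.253343 rad and θ = 338.2° = 5.902704 rad:
Applying the spherical law of cosines for sides, sin φ₂ = sin φ₁ cos δ + cos φ₁ sin δ cos θ = -0.245050, so φ₂ = -14.1848°.
Then Δλ = atan2(-0.002235, 0.938561) = -0.002381 rad, from sin θ sin δ cos φ₁ over cos δ − sin φ₁ sin φ₂.
Hence λ₂ = 96.9238° + -0.1364° = 96.7874°.

latitude -14.1848°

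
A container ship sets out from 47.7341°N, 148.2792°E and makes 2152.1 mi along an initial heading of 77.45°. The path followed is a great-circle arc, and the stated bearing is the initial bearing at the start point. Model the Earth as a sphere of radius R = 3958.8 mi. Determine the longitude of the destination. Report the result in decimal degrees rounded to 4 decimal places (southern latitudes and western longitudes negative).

longitude -166.0060°

δ = 2152.1/3958.8 = 0.543624 rad (31.1474°).
With φ₁ = 47.7341° = 0.833117 rad and θ = 77.45° = 1.351758 rad:
sin φ₂ = sin φ₁ cos δ + cos φ₁ sin δ cos θ = (0.740032)(0.855840) + (0.672572)(0.517241)(0.217292) = 0.708940
φ₂ = asin(0.708940) = 0.787994 rad = 45.1487°.
Then Δλ = atan2(0.339570, 0.331202) = 0.797873 rad, from sin θ sin δ cos φ₁ over cos δ − sin φ₁ sin φ₂.
λ₂ = 148.2792° + 45.7148° = 193.9940°, normalized to (−180°, 180°] → -166.0060°.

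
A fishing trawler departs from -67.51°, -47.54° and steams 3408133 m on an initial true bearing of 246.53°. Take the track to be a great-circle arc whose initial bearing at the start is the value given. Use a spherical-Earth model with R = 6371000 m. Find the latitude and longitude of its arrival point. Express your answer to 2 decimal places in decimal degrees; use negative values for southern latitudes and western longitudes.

latitude -60.75°, longitude -120.71°

δ = 3408133/6371000 = 0.534945 rad (30.6501°).
Converting: φ₁ = -1.178272 rad, θ = 4.302760 rad.
Applying the spherical law of cosines for sides, sin φ₂ = sin φ₁ cos δ + cos φ₁ sin δ cos θ = -0.872533, so φ₂ = -60.75°.
Δλ = atan2( sin θ sin δ cos φ₁ , cos δ − sin φ₁ sin φ₂ ) = atan2(-0.178874, 0.054123) = -1.276979 rad = -73.17°.
λ₂ = -47.54° + -73.17° = -120.71°.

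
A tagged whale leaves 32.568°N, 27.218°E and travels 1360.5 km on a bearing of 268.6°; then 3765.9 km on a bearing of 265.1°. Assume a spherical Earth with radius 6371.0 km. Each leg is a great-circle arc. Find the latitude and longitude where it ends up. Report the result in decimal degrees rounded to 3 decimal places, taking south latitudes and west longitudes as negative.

latitude 23.115°, longitude -24.297°

Apply the spherical direct solution leg by leg, carrying full precision between legs.
Leg 1: from (32.568°, 27.218°), δ = 1360.5/6371 = 0.213546 rad, θ = 268.6° → φ = 31.447°, λ = 12.839°.
Leg 2: from (31.447°, 12.839°), δ = 3765.9/6371 = 0.591100 rad, θ = 265.1° → φ = 23.115°, λ = -24.297°.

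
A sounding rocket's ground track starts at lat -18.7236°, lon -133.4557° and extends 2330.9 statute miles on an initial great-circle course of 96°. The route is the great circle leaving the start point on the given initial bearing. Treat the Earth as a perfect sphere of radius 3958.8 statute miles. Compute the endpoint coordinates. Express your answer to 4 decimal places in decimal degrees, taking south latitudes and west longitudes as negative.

δ = 2330.9/3958.8 = 0.588790 rad (33.7352°).
Converting: φ₁ = -0.326788 rad, θ = 1.675516 rad.
Applying the spherical law of cosines for sides, sin φ₂ = sin φ₁ cos δ + cos φ₁ sin δ cos θ = -0.321929, so φ₂ = -18.7796°.
Then Δλ = atan2(0.523083, 0.728273) = 0.622870 rad, from sin θ sin δ cos φ₁ over cos δ − sin φ₁ sin φ₂.
λ₂ = -133.4557° + 35.6878° = -97.7679°.

latitude -18.7796°, longitude -97.7679°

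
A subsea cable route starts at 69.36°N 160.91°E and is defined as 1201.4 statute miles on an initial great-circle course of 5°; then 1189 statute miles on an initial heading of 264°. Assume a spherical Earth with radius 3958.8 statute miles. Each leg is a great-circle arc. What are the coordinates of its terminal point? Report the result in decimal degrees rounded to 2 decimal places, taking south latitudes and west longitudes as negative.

Apply the spherical direct solution leg by leg, carrying full precision between legs.
Leg 1: from (69.36°, 160.91°), δ = 1201.4/3958.8 = 0.303476 rad, θ = 5° → φ = 86.37°, λ = -174.83°.
Leg 2: from (86.37°, -174.83°), δ = 1189/3958.8 = 0.300344 rad, θ = 264° → φ = 72.06°, λ = 112.43°.

latitude 72.06°, longitude 112.43°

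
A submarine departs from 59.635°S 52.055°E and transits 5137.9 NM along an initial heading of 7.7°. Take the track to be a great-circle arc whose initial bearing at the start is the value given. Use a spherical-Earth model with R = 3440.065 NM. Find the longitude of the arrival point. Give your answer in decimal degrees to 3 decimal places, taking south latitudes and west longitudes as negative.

Central angle δ = d/R = 1.493547 rad.
Converting: φ₁ = -1.040827 rad, θ = 0.134390 rad.
Applying the spherical law of cosines for sides, sin φ₂ = sin φ₁ cos δ + cos φ₁ sin δ cos θ = 0.432869, so φ₂ = 25.650°.
Then Δλ = atan2(0.067529, 0.450661) = 0.148737 rad, from sin θ sin δ cos φ₁ over cos δ − sin φ₁ sin φ₂.
λ₂ = λ₁ + Δλ = 60.577°.

longitude 60.577°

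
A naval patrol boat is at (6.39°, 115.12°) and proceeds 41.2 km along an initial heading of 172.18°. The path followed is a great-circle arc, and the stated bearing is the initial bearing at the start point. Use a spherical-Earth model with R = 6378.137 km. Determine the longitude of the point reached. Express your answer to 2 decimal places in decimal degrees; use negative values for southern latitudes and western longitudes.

longitude 115.17°

Angular distance δ = d/R = 41.2 / 6378.137 = 0.006460 rad.
Start latitude φ₁ = 0.111527 rad; initial bearing θ = 3.005108 rad.
Applying the spherical law of cosines for sides, sin φ₂ = sin φ₁ cos δ + cos φ₁ sin δ cos θ = 0.104933, so φ₂ = 6.02°.
Then Δλ = atan2(0.000873, 0.988301) = 0.000884 rad, from sin θ sin δ cos φ₁ over cos δ − sin φ₁ sin φ₂.
λ₂ = 115.12° + 0.05° = 115.17°.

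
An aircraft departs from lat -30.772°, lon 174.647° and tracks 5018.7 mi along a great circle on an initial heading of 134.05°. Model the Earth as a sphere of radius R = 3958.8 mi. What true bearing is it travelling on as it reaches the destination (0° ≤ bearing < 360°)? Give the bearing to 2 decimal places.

final bearing 63.34°

δ = 5018.7/3958.8 = 1.267733 rad (72.6357°).
Converting: φ₁ = -0.537073 rad, θ = 2.339614 rad.
Destination latitude: φ₂ = arcsin( sin φ₁ cos δ + cos φ₁ sin δ cos θ ) = arcsin(-0.722863) = -46.291°.
Δλ = atan2( sin θ sin δ cos φ₁ , cos δ − sin φ₁ sin φ₂ ) = atan2(0.589399, -0.071388) = 1.691329 rad = 96.906°.
λ₂ = 174.647° + 96.906° = 271.553°, normalized to (−180°, 180°] → -88.447°.
The forward bearing on arrival equals the back-azimuth from the destination plus 180°.
Back-azimuth from P₂ (-46.29°, -88.45°) to P₁ (-30.77°, 174.65°), with Δλ' = λ₁ − λ₂ = 263.09°: atan2( sin Δλ' cos φ₁ , cos φ₂ sin φ₁ − sin φ₂ cos φ₁ cos Δλ' ) = 243.34°.
Final bearing = (243.34° + 180°) mod 360° = 63.34°.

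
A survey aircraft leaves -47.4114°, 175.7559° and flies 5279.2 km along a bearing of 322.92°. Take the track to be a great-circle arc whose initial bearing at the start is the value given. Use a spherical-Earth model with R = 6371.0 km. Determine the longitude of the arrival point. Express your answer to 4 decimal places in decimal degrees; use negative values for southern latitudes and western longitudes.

longitude 149.2309°

Central angle δ = d/R = 0.828630 rad.
With φ₁ = -47.4114° = -0.827485 rad and θ = 322.92° = 5.636017 rad:
Destination latitude: φ₂ = arcsin( sin φ₁ cos δ + cos φ₁ sin δ cos θ ) = arcsin(-0.099706) = -5.7222°.
For the longitude increment, Δλ = atan2( sin θ sin δ cos φ₁, cos δ − sin φ₁ sin φ₂ ) = atan2(-0.300713, 0.602480) = -26.5250°.
λ₂ = 175.7559° + -26.5250° = 149.2309°.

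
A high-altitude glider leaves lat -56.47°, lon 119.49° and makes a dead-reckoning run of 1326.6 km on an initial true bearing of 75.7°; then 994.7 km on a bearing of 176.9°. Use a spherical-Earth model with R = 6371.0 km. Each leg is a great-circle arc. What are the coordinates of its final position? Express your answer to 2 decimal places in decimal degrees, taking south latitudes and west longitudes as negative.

Apply the spherical direct solution leg by leg, carrying full precision between legs.
Leg 1: from (-56.47°, 119.49°), δ = 1326.6/6371 = 0.208225 rad, θ = 75.7° → φ = -51.94°, λ = 138.45°.
Leg 2: from (-51.94°, 138.45°), δ = 994.7/6371 = 0.156129 rad, θ = 176.9° → φ = -60.87°, λ = 139.44°.

latitude -60.87°, longitude 139.44°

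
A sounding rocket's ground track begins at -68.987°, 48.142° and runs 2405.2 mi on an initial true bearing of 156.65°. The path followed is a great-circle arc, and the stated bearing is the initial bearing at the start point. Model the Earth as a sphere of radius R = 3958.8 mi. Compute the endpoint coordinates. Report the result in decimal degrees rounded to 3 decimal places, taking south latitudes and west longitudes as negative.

The arc subtends δ = 2405.2/3958.8 = 0.607558 rad at the centre.
With φ₁ = -68.987° = -1.204050 rad and θ = 156.65° = 2.734058 rad:
sin φ₂ = sin φ₁ cos δ + cos φ₁ sin δ cos θ = (-0.933499)(0.821045) + (0.358580)(0.570864)(-0.918101) = -0.954380
φ₂ = asin(-0.954380) = -1.267576 rad = -72.627°.
Then Δλ = atan2(0.081132, -0.069868) = 2.281736 rad, from sin θ sin δ cos φ₁ over cos δ − sin φ₁ sin φ₂.
λ₂ = λ₁ + Δλ = 178.876°.

latitude -72.627°, longitude 178.876°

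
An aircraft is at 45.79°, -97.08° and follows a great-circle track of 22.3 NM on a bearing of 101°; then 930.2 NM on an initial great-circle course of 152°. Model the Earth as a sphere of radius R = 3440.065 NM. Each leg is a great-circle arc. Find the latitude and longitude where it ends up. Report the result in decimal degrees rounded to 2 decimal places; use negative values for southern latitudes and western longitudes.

latitude 31.68°, longitude -88.08°

Apply the spherical direct solution leg by leg, carrying full precision between legs.
Leg 1: from (45.79°, -97.08°), δ = 22.3/3440.065 = 0.006482 rad, θ = 101° → φ = 45.72°, λ = -96.56°.
Leg 2: from (45.72°, -96.56°), δ = 930.2/3440.065 = 0.270402 rad, θ = 152° → φ = 31.68°, λ = -88.08°.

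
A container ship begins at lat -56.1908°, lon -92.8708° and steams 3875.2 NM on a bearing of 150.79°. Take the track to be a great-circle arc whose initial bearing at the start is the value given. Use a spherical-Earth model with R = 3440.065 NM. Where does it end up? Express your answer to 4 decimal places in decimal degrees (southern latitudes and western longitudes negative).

latitude -52.7179°, longitude 40.4583°

Angular distance δ = d/R = 3875.2 / 3440.065 = 1.126490 rad.
Start latitude φ₁ = -0.980714 rad; initial bearing θ = 2.631782 rad.
sin φ₂ = sin φ₁ cos δ + cos φ₁ sin δ cos θ = (-0.830895)(0.429831) + (0.556429)(0.902909)(-0.872837) = -0.795662
φ₂ = asin(-0.795662) = -0.920100 rad = -52.7179°.
Δλ = atan2( sin θ sin δ cos φ₁ , cos δ − sin φ₁ sin φ₂ ) = atan2(0.245180, -0.231281) = 2.327031 rad = 133.3291°.
Hence λ₂ = -92.8708° + 133.3291° = 40.4583°.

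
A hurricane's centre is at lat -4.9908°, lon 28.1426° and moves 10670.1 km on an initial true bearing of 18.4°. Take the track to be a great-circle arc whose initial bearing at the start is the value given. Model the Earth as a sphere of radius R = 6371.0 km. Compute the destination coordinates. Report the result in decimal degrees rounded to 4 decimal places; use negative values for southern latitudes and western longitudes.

Angular distance δ = d/R = 10670.1 / 6371 = 1.674792 rad.
Converting: φ₁ = -0.087106 rad, θ = 0.321141 rad.
sin φ₂ = sin φ₁ cos δ + cos φ₁ sin δ cos θ = (-0.086996)(-0.103808) + (0.996209)(0.994597)(0.948876) = 0.949202
φ₂ = asin(0.949202) = 1.250691 rad = 71.6593°.
Then Δλ = atan2(0.312753, -0.021232) = 1.638579 rad, from sin θ sin δ cos φ₁ over cos δ − sin φ₁ sin φ₂.
λ₂ = 28.1426° + 93.8837° = 122.0263°.

latitude 71.6593°, longitude 122.0263°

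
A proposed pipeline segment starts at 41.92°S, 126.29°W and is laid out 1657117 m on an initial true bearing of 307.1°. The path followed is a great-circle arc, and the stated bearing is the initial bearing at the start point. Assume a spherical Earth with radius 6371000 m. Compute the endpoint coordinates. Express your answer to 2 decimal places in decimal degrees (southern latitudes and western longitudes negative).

latitude -32.02°, longitude -140.29°

The arc subtends δ = 1657117/6371000 = 0.260103 rad at the centre.
With φ₁ = -41.92° = -0.731642 rad and θ = 307.1° = 5.359906 rad:
sin φ₂ = sin φ₁ cos δ + cos φ₁ sin δ cos θ = (-0.668092)(0.966363) + (0.744078)(0.257180)(0.603208) = -0.530189
φ₂ = asin(-0.530189) = -0.558823 rad = -32.02°.
Δλ = atan2( sin θ sin δ cos φ₁ , cos δ − sin φ₁ sin φ₂ ) = atan2(-0.152627, 0.612148) = -0.244349 rad = -14.00°.
λ₂ = -126.29° + -14.00° = -140.29°.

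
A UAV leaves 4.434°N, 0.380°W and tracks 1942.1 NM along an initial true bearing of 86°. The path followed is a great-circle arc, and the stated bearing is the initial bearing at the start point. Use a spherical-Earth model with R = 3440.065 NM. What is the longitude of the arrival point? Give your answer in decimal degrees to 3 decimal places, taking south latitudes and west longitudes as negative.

longitude 32.070°

δ = 1942.1/3440.065 = 0.564553 rad (32.3465°).
With φ₁ = 4.434° = 0.077388 rad and θ = 86° = 1.500983 rad:
Destination latitude: φ₂ = arcsin( sin φ₁ cos δ + cos φ₁ sin δ cos θ ) = arcsin(0.102525) = 5.885°.
Then Δλ = atan2(0.532138, 0.836901) = 0.566358 rad, from sin θ sin δ cos φ₁ over cos δ − sin φ₁ sin φ₂.
λ₂ = λ₁ + Δλ = 32.070°.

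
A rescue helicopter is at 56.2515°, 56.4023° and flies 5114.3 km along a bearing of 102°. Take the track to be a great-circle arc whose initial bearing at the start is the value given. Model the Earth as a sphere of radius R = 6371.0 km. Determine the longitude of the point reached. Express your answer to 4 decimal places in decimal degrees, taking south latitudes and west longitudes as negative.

longitude 110.4480°

δ = 5114.3/6371 = 0.802747 rad (45.9940°).
Start latitude φ₁ = 0.981774 rad; initial bearing θ = 1.780236 rad.
sin φ₂ = sin φ₁ cos δ + cos φ₁ sin δ cos θ = (0.831484)(0.694734) + (0.555548)(0.719267)(-0.207912) = 0.494581
φ₂ = asin(0.494581) = 0.517353 rad = 29.6421°.
Δλ = atan2( sin θ sin δ cos φ₁ , cos δ − sin φ₁ sin φ₂ ) = atan2(0.390856, 0.283497) = 0.943275 rad = 54.0457°.
Hence λ₂ = 56.4023° + 54.0457° = 110.4480°.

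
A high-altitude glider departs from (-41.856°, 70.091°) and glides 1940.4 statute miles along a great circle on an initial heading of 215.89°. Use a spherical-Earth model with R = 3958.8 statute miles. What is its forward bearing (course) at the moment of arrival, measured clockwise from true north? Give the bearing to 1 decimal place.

δ = 1940.4/3958.8 = 0.490149 rad (28.0834°).
Converting: φ₁ = -0.730525 rad, θ = 3.767991 rad.
Destination latitude: φ₂ = arcsin( sin φ₁ cos δ + cos φ₁ sin δ cos θ ) = arcsin(-0.872761) = -60.781°.
For the longitude increment, Δλ = atan2( sin θ sin δ cos φ₁, cos δ − sin φ₁ sin φ₂ ) = atan2(-0.205551, 0.299904) = -34.426°.
λ₂ = λ₁ + Δλ = 35.665°.
The forward bearing on arrival equals the back-azimuth from the destination plus 180°.
Back-azimuth from P₂ (-60.8°, 35.7°) to P₁ (-41.9°, 70.1°), with Δλ' = λ₁ − λ₂ = 34.4°: atan2( sin Δλ' cos φ₁ , cos φ₂ sin φ₁ − sin φ₂ cos φ₁ cos Δλ' ) = 63.4°.
Final bearing = (63.4° + 180°) mod 360° = 243.4°.

final bearing 243.4°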